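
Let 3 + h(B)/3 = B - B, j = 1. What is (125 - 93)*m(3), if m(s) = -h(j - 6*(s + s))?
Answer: 288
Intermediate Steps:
h(B) = -9 (h(B) = -9 + 3*(B - B) = -9 + 3*0 = -9 + 0 = -9)
m(s) = 9 (m(s) = -1*(-9) = 9)
(125 - 93)*m(3) = (125 - 93)*9 = 32*9 = 288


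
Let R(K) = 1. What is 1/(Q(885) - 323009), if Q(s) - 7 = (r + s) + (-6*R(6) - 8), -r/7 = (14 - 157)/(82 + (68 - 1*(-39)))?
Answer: -27/8697394 ≈ -3.1044e-6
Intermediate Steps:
r = 143/27 (r = -7*(14 - 157)/(82 + (68 - 1*(-39))) = -(-1001)/(82 + (68 + 39)) = -(-1001)/(82 + 107) = -(-1001)/189 = -7*(-143/189) = 143/27 ≈ 5.2963)
Q(s) = -46/27 + s (Q(s) = 7 + ((143/27 + s) + (-6*1 - 8)) = 7 + ((143/27 + s) + (-6 - 8)) = 7 + ((143/27 + s) - 14) = 7 + (-235/27 + s) = -46/27 + s)
1/(Q(885) - 323009) = 1/((-46/27 + 885) - 323009) = 1/(23849/27 - 323009) = 1/(-8697394/27) = -27/8697394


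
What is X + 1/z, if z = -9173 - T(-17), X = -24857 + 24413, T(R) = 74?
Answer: -4105669/9247 ≈ -444.00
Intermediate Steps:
X = -444
z = -9247 (z = -9173 - 1*74 = -9173 - 74 = -9247)
X + 1/z = -444 + 1/(-9247) = -444 - 1/9247 = -4105669/9247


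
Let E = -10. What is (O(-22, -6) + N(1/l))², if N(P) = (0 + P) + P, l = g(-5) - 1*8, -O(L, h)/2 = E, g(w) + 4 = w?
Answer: 114244/289 ≈ 395.31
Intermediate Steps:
g(w) = -4 + w
O(L, h) = 20 (O(L, h) = -2*(-10) = 20)
l = -17 (l = (-4 - 5) - 1*8 = -9 - 8 = -17)
N(P) = 2*P (N(P) = P + P = 2*P)
(O(-22, -6) + N(1/l))² = (20 + 2/(-17))² = (20 + 2*(-1/17))² = (20 - 2/17)² = (338/17)² = 114244/289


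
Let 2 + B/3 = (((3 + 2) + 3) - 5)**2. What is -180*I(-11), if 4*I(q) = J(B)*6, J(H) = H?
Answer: -5670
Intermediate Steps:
B = 21 (B = -6 + 3*(((3 + 2) + 3) - 5)**2 = -6 + 3*((5 + 3) - 5)**2 = -6 + 3*(8 - 5)**2 = -6 + 3*3**2 = -6 + 3*9 = -6 + 27 = 21)
I(q) = 63/2 (I(q) = (21*6)/4 = (1/4)*126 = 63/2)
-180*I(-11) = -180*63/2 = -5670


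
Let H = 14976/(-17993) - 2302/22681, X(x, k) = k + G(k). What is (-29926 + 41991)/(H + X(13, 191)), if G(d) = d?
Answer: 4923717246145/155512816464 ≈ 31.661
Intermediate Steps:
X(x, k) = 2*k (X(x, k) = k + k = 2*k)
H = -381090542/408099233 (H = 14976*(-1/17993) - 2302*1/22681 = -14976/17993 - 2302/22681 = -381090542/408099233 ≈ -0.93382)
(-29926 + 41991)/(H + X(13, 191)) = (-29926 + 41991)/(-381090542/408099233 + 2*191) = 12065/(-381090542/408099233 + 382) = 12065/(155512816464/408099233) = 12065*(408099233/155512816464) = 4923717246145/155512816464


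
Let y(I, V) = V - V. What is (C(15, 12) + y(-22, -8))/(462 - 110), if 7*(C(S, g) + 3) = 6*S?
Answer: 69/2464 ≈ 0.028003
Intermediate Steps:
y(I, V) = 0
C(S, g) = -3 + 6*S/7 (C(S, g) = -3 + (6*S)/7 = -3 + 6*S/7)
(C(15, 12) + y(-22, -8))/(462 - 110) = ((-3 + (6/7)*15) + 0)/(462 - 110) = ((-3 + 90/7) + 0)/352 = (69/7 + 0)*(1/352) = (69/7)*(1/352) = 69/2464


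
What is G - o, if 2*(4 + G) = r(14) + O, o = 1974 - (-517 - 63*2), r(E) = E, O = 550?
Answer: -2339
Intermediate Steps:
o = 2617 (o = 1974 - (-517 - 126) = 1974 - 1*(-643) = 1974 + 643 = 2617)
G = 278 (G = -4 + (14 + 550)/2 = -4 + (½)*564 = -4 + 282 = 278)
G - o = 278 - 1*2617 = 278 - 2617 = -2339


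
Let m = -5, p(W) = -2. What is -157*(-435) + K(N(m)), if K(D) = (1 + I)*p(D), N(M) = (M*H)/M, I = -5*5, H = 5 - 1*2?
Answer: 68343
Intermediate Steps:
H = 3 (H = 5 - 2 = 3)
I = -25
N(M) = 3 (N(M) = (M*3)/M = (3*M)/M = 3)
K(D) = 48 (K(D) = (1 - 25)*(-2) = -24*(-2) = 48)
-157*(-435) + K(N(m)) = -157*(-435) + 48 = 68295 + 48 = 68343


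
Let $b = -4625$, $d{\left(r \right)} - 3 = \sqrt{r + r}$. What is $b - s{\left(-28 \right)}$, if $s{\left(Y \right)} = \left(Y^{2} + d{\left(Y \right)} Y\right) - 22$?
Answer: $-5303 + 56 i \sqrt{14} \approx -5303.0 + 209.53 i$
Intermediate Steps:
$d{\left(r \right)} = 3 + \sqrt{2} \sqrt{r}$ ($d{\left(r \right)} = 3 + \sqrt{r + r} = 3 + \sqrt{2 r} = 3 + \sqrt{2} \sqrt{r}$)
$s{\left(Y \right)} = -22 + Y^{2} + Y \left(3 + \sqrt{2} \sqrt{Y}\right)$ ($s{\left(Y \right)} = \left(Y^{2} + \left(3 + \sqrt{2} \sqrt{Y}\right) Y\right) - 22 = \left(Y^{2} + Y \left(3 + \sqrt{2} \sqrt{Y}\right)\right) - 22 = -22 + Y^{2} + Y \left(3 + \sqrt{2} \sqrt{Y}\right)$)
$b - s{\left(-28 \right)} = -4625 - \left(-22 + \left(-28\right)^{2} - 28 \left(3 + \sqrt{2} \sqrt{-28}\right)\right) = -4625 - \left(-22 + 784 - 28 \left(3 + \sqrt{2} \cdot 2 i \sqrt{7}\right)\right) = -4625 - \left(-22 + 784 - 28 \left(3 + 2 i \sqrt{14}\right)\right) = -4625 - \left(-22 + 784 - \left(84 + 56 i \sqrt{14}\right)\right) = -4625 - \left(678 - 56 i \sqrt{14}\right) = -5303 + 56 i \sqrt{14}$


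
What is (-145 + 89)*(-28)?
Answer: 1568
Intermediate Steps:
(-145 + 89)*(-28) = -56*(-28) = 1568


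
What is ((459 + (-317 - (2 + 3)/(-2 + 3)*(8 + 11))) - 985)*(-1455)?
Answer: 1364790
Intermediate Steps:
((459 + (-317 - (2 + 3)/(-2 + 3)*(8 + 11))) - 985)*(-1455) = ((459 + (-317 - 5/1*19)) - 985)*(-1455) = ((459 + (-317 - 5*1*19)) - 985)*(-1455) = ((459 + (-317 - 5*19)) - 985)*(-1455) = ((459 + (-317 - 1*95)) - 985)*(-1455) = ((459 + (-317 - 95)) - 985)*(-1455) = ((459 - 412) - 985)*(-1455) = (47 - 985)*(-1455) = -938*(-1455) = 1364790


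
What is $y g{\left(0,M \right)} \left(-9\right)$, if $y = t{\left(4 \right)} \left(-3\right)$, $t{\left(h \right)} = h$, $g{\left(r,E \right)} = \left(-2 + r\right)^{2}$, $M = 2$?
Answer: $432$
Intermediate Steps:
$y = -12$ ($y = 4 \left(-3\right) = -12$)
$y g{\left(0,M \right)} \left(-9\right) = - 12 \left(-2 + 0\right)^{2} \left(-9\right) = - 12 \left(-2\right)^{2} \left(-9\right) = \left(-12\right) 4 \left(-9\right) = \left(-48\right) \left(-9\right) = 432$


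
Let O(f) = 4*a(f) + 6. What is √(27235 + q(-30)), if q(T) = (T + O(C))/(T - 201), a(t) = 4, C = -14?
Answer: √1453288683/231 ≈ 165.03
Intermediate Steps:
O(f) = 22 (O(f) = 4*4 + 6 = 16 + 6 = 22)
q(T) = (22 + T)/(-201 + T) (q(T) = (T + 22)/(T - 201) = (22 + T)/(-201 + T))
√(27235 + q(-30)) = √(27235 + (22 - 30)/(-201 - 30)) = √(27235 - 8/(-231)) = √(27235 - 1/231*(-8)) = √(27235 + 8/231) = √(6291293/231) = √1453288683/231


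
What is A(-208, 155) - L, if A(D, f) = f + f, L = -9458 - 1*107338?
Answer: 117106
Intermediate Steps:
L = -116796 (L = -9458 - 107338 = -116796)
A(D, f) = 2*f
A(-208, 155) - L = 2*155 - 1*(-116796) = 310 + 116796 = 117106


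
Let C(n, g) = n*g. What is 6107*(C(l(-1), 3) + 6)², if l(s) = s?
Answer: 54963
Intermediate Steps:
C(n, g) = g*n
6107*(C(l(-1), 3) + 6)² = 6107*(3*(-1) + 6)² = 6107*(-3 + 6)² = 6107*3² = 6107*9 = 54963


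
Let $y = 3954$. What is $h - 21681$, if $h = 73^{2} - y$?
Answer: $-20306$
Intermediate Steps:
$h = 1375$ ($h = 73^{2} - 3954 = 5329 - 3954 = 1375$)
$h - 21681 = 1375 - 21681 = -20306$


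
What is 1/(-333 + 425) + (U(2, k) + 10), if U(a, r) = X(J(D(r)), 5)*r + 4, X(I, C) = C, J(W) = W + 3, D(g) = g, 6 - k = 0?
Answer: 4049/92 ≈ 44.011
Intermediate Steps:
k = 6 (k = 6 - 1*0 = 6 + 0 = 6)
J(W) = 3 + W
U(a, r) = 4 + 5*r (U(a, r) = 5*r + 4 = 4 + 5*r)
1/(-333 + 425) + (U(2, k) + 10) = 1/(-333 + 425) + ((4 + 5*6) + 10) = 1/92 + ((4 + 30) + 10) = 1/92 + (34 + 10) = 1/92 + 44 = 4049/92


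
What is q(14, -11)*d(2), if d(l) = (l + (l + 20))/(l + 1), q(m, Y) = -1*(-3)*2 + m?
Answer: 160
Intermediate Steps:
q(m, Y) = 6 + m (q(m, Y) = 3*2 + m = 6 + m)
d(l) = (20 + 2*l)/(1 + l) (d(l) = (l + (20 + l))/(1 + l) = (20 + 2*l)/(1 + l))
q(14, -11)*d(2) = (6 + 14)*(2*(10 + 2)/(1 + 2)) = 20*(2*12/3) = 20*(2*(⅓)*12) = 20*8 = 160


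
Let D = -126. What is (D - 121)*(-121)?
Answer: 29887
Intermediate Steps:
(D - 121)*(-121) = (-126 - 121)*(-121) = -247*(-121) = 29887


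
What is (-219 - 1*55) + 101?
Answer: -173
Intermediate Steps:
(-219 - 1*55) + 101 = (-219 - 55) + 101 = -274 + 101 = -173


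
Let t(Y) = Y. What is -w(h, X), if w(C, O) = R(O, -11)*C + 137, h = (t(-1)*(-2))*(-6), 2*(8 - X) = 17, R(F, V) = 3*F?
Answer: -155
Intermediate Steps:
X = -½ (X = 8 - ½*17 = 8 - 17/2 = -½ ≈ -0.50000)
h = -12 (h = -1*(-2)*(-6) = 2*(-6) = -12)
w(C, O) = 137 + 3*C*O (w(C, O) = (3*O)*C + 137 = 3*C*O + 137 = 137 + 3*C*O)
-w(h, X) = -(137 + 3*(-12)*(-½)) = -(137 + 18) = -1*155 = -155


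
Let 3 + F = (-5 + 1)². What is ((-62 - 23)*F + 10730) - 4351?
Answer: 5274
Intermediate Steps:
F = 13 (F = -3 + (-5 + 1)² = -3 + (-4)² = -3 + 16 = 13)
((-62 - 23)*F + 10730) - 4351 = ((-62 - 23)*13 + 10730) - 4351 = (-85*13 + 10730) - 4351 = (-1105 + 10730) - 4351 = 9625 - 4351 = 5274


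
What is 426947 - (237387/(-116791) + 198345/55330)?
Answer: 551788227216445/1292409206 ≈ 4.2695e+5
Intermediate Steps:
426947 - (237387/(-116791) + 198345/55330) = 426947 - (237387*(-1/116791) + 198345*(1/55330)) = 426947 - (-237387/116791 + 39669/11066) = 426947 - 1*2006057637/1292409206 = 426947 - 2006057637/1292409206 = 551788227216445/1292409206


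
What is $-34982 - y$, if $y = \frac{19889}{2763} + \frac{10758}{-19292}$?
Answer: $- \frac{932513682953}{26651898} \approx -34989.0$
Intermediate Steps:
$y = \frac{176987117}{26651898}$ ($y = 19889 \cdot \frac{1}{2763} + 10758 \left(- \frac{1}{19292}\right) = \frac{19889}{2763} - \frac{5379}{9646} = \frac{176987117}{26651898} \approx 6.6407$)
$-34982 - y = -34982 - \frac{176987117}{26651898} = - \frac{932513682953}{26651898}$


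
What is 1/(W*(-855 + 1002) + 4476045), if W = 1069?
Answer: 1/4633188 ≈ 2.1583e-7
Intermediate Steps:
1/(W*(-855 + 1002) + 4476045) = 1/(1069*(-855 + 1002) + 4476045) = 1/(1069*147 + 4476045) = 1/(157143 + 4476045) = 1/4633188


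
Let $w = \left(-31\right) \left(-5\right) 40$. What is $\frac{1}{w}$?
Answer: $\frac{1}{6200} \approx 0.00016129$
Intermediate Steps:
$w = 6200$ ($w = 155 \cdot 40 = 6200$)
$\frac{1}{w} = \frac{1}{6200}$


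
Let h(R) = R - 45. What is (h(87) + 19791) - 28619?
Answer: -8786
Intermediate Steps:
h(R) = -45 + R
(h(87) + 19791) - 28619 = ((-45 + 87) + 19791) - 28619 = (42 + 19791) - 28619 = 19833 - 28619 = -8786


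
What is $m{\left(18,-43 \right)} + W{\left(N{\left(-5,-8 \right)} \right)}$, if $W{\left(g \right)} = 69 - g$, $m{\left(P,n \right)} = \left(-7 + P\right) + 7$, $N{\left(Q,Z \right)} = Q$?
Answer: $92$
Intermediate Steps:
$m{\left(P,n \right)} = P$
$m{\left(18,-43 \right)} + W{\left(N{\left(-5,-8 \right)} \right)} = 18 + \left(69 - -5\right) = 18 + \left(69 + 5\right) = 18 + 74 = 92$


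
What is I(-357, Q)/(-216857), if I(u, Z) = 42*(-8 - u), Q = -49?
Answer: -14658/216857 ≈ -0.067593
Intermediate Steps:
I(u, Z) = -336 - 42*u
I(-357, Q)/(-216857) = (-336 - 42*(-357))/(-216857) = (-336 + 14994)*(-1/216857) = 14658*(-1/216857) = -14658/216857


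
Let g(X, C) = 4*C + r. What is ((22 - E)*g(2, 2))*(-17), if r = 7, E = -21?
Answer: -10965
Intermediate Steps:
g(X, C) = 7 + 4*C (g(X, C) = 4*C + 7 = 7 + 4*C)
((22 - E)*g(2, 2))*(-17) = ((22 - 1*(-21))*(7 + 4*2))*(-17) = ((22 + 21)*(7 + 8))*(-17) = (43*15)*(-17) = 645*(-17) = -10965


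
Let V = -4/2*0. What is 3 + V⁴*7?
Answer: 3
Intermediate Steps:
V = 0 (V = -4*½*0 = -2*0 = 0)
3 + V⁴*7 = 3 + 0⁴*7 = 3 + 0*7 = 3 + 0 = 3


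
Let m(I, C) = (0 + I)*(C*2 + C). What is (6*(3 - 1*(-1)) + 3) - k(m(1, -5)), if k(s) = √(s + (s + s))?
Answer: 27 - 3*I*√5 ≈ 27.0 - 6.7082*I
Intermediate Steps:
m(I, C) = 3*C*I (m(I, C) = I*(2*C + C) = I*(3*C) = 3*C*I)
k(s) = √3*√s (k(s) = √(s + 2*s) = √(3*s) = √3*√s)
(6*(3 - 1*(-1)) + 3) - k(m(1, -5)) = (6*(3 - 1*(-1)) + 3) - √3*√(3*(-5)*1) = (6*(3 + 1) + 3) - √3*√(-15) = (6*4 + 3) - √3*I*√15 = (24 + 3) - 3*I*√5 = 27 - 3*I*√5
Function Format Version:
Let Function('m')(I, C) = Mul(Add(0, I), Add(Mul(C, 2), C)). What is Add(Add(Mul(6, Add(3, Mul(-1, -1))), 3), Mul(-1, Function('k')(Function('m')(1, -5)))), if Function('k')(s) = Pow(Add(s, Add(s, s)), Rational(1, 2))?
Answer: Add(27, Mul(-3, I, Pow(5, Rational(1, 2)))) ≈ Add(27.000, Mul(-6.7082, I))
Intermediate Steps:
Function('m')(I, C) = Mul(3, C, I) (Function('m')(I, C) = Mul(I, Add(Mul(2, C), C)) = Mul(I, Mul(3, C)) = Mul(3, C, I))
Function('k')(s) = Mul(Pow(3, Rational(1, 2)), Pow(s, Rational(1, 2))) (Function('k')(s) = Pow(Add(s, Mul(2, s)), Rational(1, 2)) = Pow(Mul(3, s), Rational(1, 2)) = Mul(Pow(3, Rational(1, 2)), Pow(s, Rational(1, 2))))
Add(Add(Mul(6, Add(3, Mul(-1, -1))), 3), Mul(-1, Function('k')(Function('m')(1, -5)))) = Add(Add(Mul(6, Add(3, Mul(-1, -1))), 3), Mul(-1, Mul(Pow(3, Rational(1, 2)), Pow(Mul(3, -5, 1), Rational(1, 2))))) = Add(Add(Mul(6, Add(3, 1)), 3), Mul(-1, Mul(Pow(3, Rational(1, 2)), Pow(-15, Rational(1, 2))))) = Add(Add(Mul(6, 4), 3), Mul(-1, Mul(Pow(3, Rational(1, 2)), Mul(I, Pow(15, Rational(1, 2)))))) = Add(Add(24, 3), Mul(-1, Mul(3, I, Pow(5, Rational(1, 2))))) = Add(27, Mul(-3, I, Pow(5, Rational(1, 2))))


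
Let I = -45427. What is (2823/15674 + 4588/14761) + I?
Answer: -10510054938663/231363914 ≈ -45427.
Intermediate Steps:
(2823/15674 + 4588/14761) + I = (2823/15674 + 4588/14761) - 45427 = 113582615/231363914 - 45427 = -10510054938663/231363914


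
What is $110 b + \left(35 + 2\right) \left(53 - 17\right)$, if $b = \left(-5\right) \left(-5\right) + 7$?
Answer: $4852$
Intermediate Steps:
$b = 32$ ($b = 25 + 7 = 32$)
$110 b + \left(35 + 2\right) \left(53 - 17\right) = 110 \cdot 32 + \left(35 + 2\right) \left(53 - 17\right) = 3520 + 37 \cdot 36 = 3520 + 1332 = 4852$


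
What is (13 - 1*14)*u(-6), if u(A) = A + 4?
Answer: 2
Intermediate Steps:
u(A) = 4 + A
(13 - 1*14)*u(-6) = (13 - 1*14)*(4 - 6) = (13 - 14)*(-2) = -1*(-2) = 2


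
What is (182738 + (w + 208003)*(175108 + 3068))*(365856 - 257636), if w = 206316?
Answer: 7989004381930040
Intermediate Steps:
(182738 + (w + 208003)*(175108 + 3068))*(365856 - 257636) = (182738 + (206316 + 208003)*(175108 + 3068))*(365856 - 257636) = (182738 + 414319*178176)*108220 = (182738 + 73821702144)*108220 = 73821884882*108220 = 7989004381930040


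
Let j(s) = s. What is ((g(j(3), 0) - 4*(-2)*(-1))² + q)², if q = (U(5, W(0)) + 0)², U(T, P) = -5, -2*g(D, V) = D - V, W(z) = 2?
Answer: 212521/16 ≈ 13283.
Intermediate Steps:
g(D, V) = V/2 - D/2 (g(D, V) = -(D - V)/2 = V/2 - D/2)
q = 25 (q = (-5 + 0)² = (-5)² = 25)
((g(j(3), 0) - 4*(-2)*(-1))² + q)² = ((((½)*0 - ½*3) - 4*(-2)*(-1))² + 25)² = (((0 - 3/2) + 8*(-1))² + 25)² = ((-3/2 - 8)² + 25)² = ((-19/2)² + 25)² = (361/4 + 25)² = (461/4)² = 212521/16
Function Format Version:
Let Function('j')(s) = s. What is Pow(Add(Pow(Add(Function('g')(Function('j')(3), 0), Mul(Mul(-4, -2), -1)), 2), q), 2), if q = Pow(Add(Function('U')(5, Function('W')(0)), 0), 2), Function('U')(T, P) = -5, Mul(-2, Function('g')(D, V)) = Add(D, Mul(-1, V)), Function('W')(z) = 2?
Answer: Rational(212521, 16) ≈ 13283.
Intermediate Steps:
Function('g')(D, V) = Add(Mul(Rational(1, 2), V), Mul(Rational(-1, 2), D)) (Function('g')(D, V) = Mul(Rational(-1, 2), Add(D, Mul(-1, V))) = Add(Mul(Rational(1, 2), V), Mul(Rational(-1, 2), D)))
q = 25 (q = Pow(Add(-5, 0), 2) = Pow(-5, 2) = 25)
Pow(Add(Pow(Add(Function('g')(Function('j')(3), 0), Mul(Mul(-4, -2), -1)), 2), q), 2) = Pow(Add(Pow(Add(Add(Mul(Rational(1, 2), 0), Mul(Rational(-1, 2), 3)), Mul(Mul(-4, -2), -1)), 2), 25), 2) = Pow(Add(Pow(Add(Add(0, Rational(-3, 2)), Mul(8, -1)), 2), 25), 2) = Pow(Add(Pow(Add(Rational(-3, 2), -8), 2), 25), 2) = Pow(Add(Pow(Rational(-19, 2), 2), 25), 2) = Pow(Add(Rational(361, 4), 25), 2) = Pow(Rational(461, 4), 2) = Rational(212521, 16)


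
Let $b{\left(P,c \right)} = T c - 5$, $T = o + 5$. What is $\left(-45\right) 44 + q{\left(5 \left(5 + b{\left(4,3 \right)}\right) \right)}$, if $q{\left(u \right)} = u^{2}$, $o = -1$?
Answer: $1620$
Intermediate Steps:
$T = 4$ ($T = -1 + 5 = 4$)
$b{\left(P,c \right)} = -5 + 4 c$ ($b{\left(P,c \right)} = 4 c - 5 = -5 + 4 c$)
$\left(-45\right) 44 + q{\left(5 \left(5 + b{\left(4,3 \right)}\right) \right)} = \left(-45\right) 44 + \left(5 \left(5 + \left(-5 + 4 \cdot 3\right)\right)\right)^{2} = -1980 + \left(5 \left(5 + \left(-5 + 12\right)\right)\right)^{2} = -1980 + \left(5 \left(5 + 7\right)\right)^{2} = -1980 + \left(5 \cdot 12\right)^{2} = -1980 + 60^{2} = -1980 + 3600 = 1620$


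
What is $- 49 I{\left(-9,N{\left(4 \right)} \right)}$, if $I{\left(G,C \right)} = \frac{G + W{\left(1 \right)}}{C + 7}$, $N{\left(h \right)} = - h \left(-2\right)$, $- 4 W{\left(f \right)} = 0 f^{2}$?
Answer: $\frac{147}{5} \approx 29.4$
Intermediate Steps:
$W{\left(f \right)} = 0$ ($W{\left(f \right)} = - \frac{0 f^{2}}{4} = \left(- \frac{1}{4}\right) 0 = 0$)
$N{\left(h \right)} = 2 h$ ($N{\left(h \right)} = - \left(-2\right) h = 2 h$)
$I{\left(G,C \right)} = \frac{G}{7 + C}$ ($I{\left(G,C \right)} = \frac{G + 0}{C + 7} = \frac{G}{7 + C}$)
$- 49 I{\left(-9,N{\left(4 \right)} \right)} = - 49 \left(- \frac{9}{7 + 2 \cdot 4}\right) = - 49 \left(- \frac{9}{7 + 8}\right) = - 49 \left(- \frac{9}{15}\right) = - 49 \left(\left(-9\right) \frac{1}{15}\right) = \left(-49\right) \left(- \frac{3}{5}\right) = \frac{147}{5}$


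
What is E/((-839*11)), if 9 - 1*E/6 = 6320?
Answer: 37866/9229 ≈ 4.1029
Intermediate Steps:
E = -37866 (E = 54 - 6*6320 = 54 - 37920 = -37866)
E/((-839*11)) = -37866/((-839*11)) = -37866/(-9229) = -37866*(-1/9229) = 37866/9229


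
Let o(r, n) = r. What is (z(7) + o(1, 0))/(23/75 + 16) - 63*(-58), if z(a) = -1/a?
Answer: 31282344/8561 ≈ 3654.1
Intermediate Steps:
(z(7) + o(1, 0))/(23/75 + 16) - 63*(-58) = (-1/7 + 1)/(23/75 + 16) - 63*(-58) = (-1*⅐ + 1)/(23*(1/75) + 16) + 3654 = (-⅐ + 1)/(23/75 + 16) + 3654 = 6/(7*(1223/75)) + 3654 = (6/7)*(75/1223) + 3654 = 450/8561 + 3654 = 31282344/8561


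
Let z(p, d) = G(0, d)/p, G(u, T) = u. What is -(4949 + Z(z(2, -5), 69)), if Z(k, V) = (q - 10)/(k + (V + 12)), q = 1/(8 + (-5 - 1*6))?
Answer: -1202576/243 ≈ -4948.9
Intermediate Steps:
q = -⅓ (q = 1/(8 + (-5 - 6)) = 1/(8 - 11) = 1/(-3) = -⅓ ≈ -0.33333)
z(p, d) = 0 (z(p, d) = 0/p = 0)
Z(k, V) = -31/(3*(12 + V + k)) (Z(k, V) = (-⅓ - 10)/(k + (V + 12)) = -31/(3*(k + (12 + V))) = -31/(3*(12 + V + k)))
-(4949 + Z(z(2, -5), 69)) = -(4949 - 31/(36 + 3*69 + 3*0)) = -(4949 - 31/(36 + 207 + 0)) = -(4949 - 31/243) = -1*1202576/243 = -1202576/243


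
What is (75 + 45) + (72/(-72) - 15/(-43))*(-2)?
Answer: 5216/43 ≈ 121.30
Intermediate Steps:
(75 + 45) + (72/(-72) - 15/(-43))*(-2) = 120 + (72*(-1/72) - 15*(-1/43))*(-2) = 120 + (-1 + 15/43)*(-2) = 120 - 28/43*(-2) = 120 + 56/43 = 5216/43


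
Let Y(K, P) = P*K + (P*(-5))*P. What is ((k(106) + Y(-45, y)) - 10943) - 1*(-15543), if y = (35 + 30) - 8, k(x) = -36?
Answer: -14246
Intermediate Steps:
y = 57 (y = 65 - 8 = 57)
Y(K, P) = -5*P² + K*P (Y(K, P) = K*P + (-5*P)*P = K*P - 5*P² = -5*P² + K*P)
((k(106) + Y(-45, y)) - 10943) - 1*(-15543) = ((-36 + 57*(-45 - 5*57)) - 10943) - 1*(-15543) = ((-36 + 57*(-45 - 285)) - 10943) + 15543 = ((-36 + 57*(-330)) - 10943) + 15543 = ((-36 - 18810) - 10943) + 15543 = (-18846 - 10943) + 15543 = -29789 + 15543 = -14246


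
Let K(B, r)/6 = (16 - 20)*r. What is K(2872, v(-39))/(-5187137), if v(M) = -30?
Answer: -720/5187137 ≈ -0.00013880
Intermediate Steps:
K(B, r) = -24*r (K(B, r) = 6*((16 - 20)*r) = 6*(-4*r) = -24*r)
K(2872, v(-39))/(-5187137) = -24*(-30)/(-5187137) = 720*(-1/5187137) = -720/5187137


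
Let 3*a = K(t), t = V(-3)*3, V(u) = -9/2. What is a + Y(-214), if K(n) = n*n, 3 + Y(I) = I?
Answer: -625/4 ≈ -156.25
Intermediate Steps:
V(u) = -9/2 (V(u) = -9*½ = -9/2)
Y(I) = -3 + I
t = -27/2 (t = -9/2*3 = -27/2 ≈ -13.500)
K(n) = n²
a = 243/4 (a = (-27/2)²/3 = (⅓)*(729/4) = 243/4 ≈ 60.750)
a + Y(-214) = 243/4 + (-3 - 214) = 243/4 - 217 = -625/4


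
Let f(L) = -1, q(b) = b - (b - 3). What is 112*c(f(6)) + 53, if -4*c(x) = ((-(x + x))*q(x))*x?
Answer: 221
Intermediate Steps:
q(b) = 3 (q(b) = b - (-3 + b) = b + (3 - b) = 3)
c(x) = 3*x²/2 (c(x) = --(x + x)*3*x/4 = --2*x*3*x/4 = -(-6*x)*x/4 = -(-3)*x²/2 = 3*x²/2)
112*c(f(6)) + 53 = 112*((3/2)*(-1)²) + 53 = 112*((3/2)*1) + 53 = 112*(3/2) + 53 = 168 + 53 = 221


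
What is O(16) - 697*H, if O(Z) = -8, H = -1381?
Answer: 962549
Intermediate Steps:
O(16) - 697*H = -8 - 697*(-1381) = -8 + 962557 = 962549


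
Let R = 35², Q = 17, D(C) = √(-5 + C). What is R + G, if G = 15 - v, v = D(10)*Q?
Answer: 1240 - 17*√5 ≈ 1202.0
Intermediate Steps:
v = 17*√5 (v = √(-5 + 10)*17 = √5*17 = 17*√5 ≈ 38.013)
R = 1225
G = 15 - 17*√5 ≈ -23.013
R + G = 1225 + (15 - 17*√5) = 1240 - 17*√5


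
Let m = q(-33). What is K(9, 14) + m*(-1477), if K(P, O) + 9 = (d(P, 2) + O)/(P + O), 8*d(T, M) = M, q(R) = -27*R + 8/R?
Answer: -3994335623/3036 ≈ -1.3157e+6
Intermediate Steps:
d(T, M) = M/8
m = 29395/33 (m = -27*(-33) + 8/(-33) = 891 + 8*(-1/33) = 891 - 8/33 = 29395/33 ≈ 890.76)
K(P, O) = -9 + (¼ + O)/(O + P) (K(P, O) = -9 + ((⅛)*2 + O)/(P + O) = -9 + (¼ + O)/(O + P))
K(9, 14) + m*(-1477) = (¼ - 9*9 - 8*14)/(14 + 9) + (29395/33)*(-1477) = (¼ - 81 - 112)/23 - 43416415/33 = (1/23)*(-771/4) - 43416415/33 = -771/92 - 43416415/33 = -3994335623/3036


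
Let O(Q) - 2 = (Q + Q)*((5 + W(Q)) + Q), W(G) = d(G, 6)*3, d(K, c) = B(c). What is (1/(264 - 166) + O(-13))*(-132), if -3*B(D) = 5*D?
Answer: -6403386/49 ≈ -1.3068e+5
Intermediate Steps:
B(D) = -5*D/3
d(K, c) = -5*c/3
W(G) = -30 (W(G) = -5/3*6*3 = -10*3 = -30)
O(Q) = 2 + 2*Q*(-25 + Q) (O(Q) = 2 + (Q + Q)*((5 - 30) + Q) = 2 + (2*Q)*(-25 + Q) = 2 + 2*Q*(-25 + Q))
(1/(264 - 166) + O(-13))*(-132) = (1/(264 - 166) + (2 - 50*(-13) + 2*(-13)²))*(-132) = (1/98 + (2 + 650 + 2*169))*(-132) = (1/98 + (2 + 650 + 338))*(-132) = (1/98 + 990)*(-132) = (97021/98)*(-132) = -6403386/49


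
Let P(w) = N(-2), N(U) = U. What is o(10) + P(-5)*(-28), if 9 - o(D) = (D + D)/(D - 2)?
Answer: 125/2 ≈ 62.500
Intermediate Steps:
P(w) = -2
o(D) = 9 - 2*D/(-2 + D) (o(D) = 9 - (D + D)/(D - 2) = 9 - 2*D/(-2 + D))
o(10) + P(-5)*(-28) = (-18 + 7*10)/(-2 + 10) - 2*(-28) = (-18 + 70)/8 + 56 = (1/8)*52 + 56 = 13/2 + 56 = 125/2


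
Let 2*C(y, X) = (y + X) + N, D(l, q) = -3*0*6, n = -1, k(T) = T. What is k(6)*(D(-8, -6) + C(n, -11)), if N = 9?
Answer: -9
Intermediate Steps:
D(l, q) = 0 (D(l, q) = 0*6 = 0)
C(y, X) = 9/2 + X/2 + y/2 (C(y, X) = ((y + X) + 9)/2 = ((X + y) + 9)/2 = (9 + X + y)/2 = 9/2 + X/2 + y/2)
k(6)*(D(-8, -6) + C(n, -11)) = 6*(0 + (9/2 + (1/2)*(-11) + (1/2)*(-1))) = 6*(0 + (9/2 - 11/2 - 1/2)) = 6*(0 - 3/2) = 6*(-3/2) = -9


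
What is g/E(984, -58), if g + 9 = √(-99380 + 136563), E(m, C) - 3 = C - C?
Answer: -3 + 19*√103/3 ≈ 61.276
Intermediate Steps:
E(m, C) = 3 (E(m, C) = 3 + (C - C) = 3 + 0 = 3)
g = -9 + 19*√103 (g = -9 + √(-99380 + 136563) = -9 + √37183 = -9 + 19*√103 ≈ 183.83)
g/E(984, -58) = (-9 + 19*√103)/3 = (-9 + 19*√103)*(⅓) = -3 + 19*√103/3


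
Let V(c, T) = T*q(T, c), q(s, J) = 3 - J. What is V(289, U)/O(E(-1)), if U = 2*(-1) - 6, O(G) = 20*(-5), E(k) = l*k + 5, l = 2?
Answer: -572/25 ≈ -22.880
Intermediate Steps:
E(k) = 5 + 2*k (E(k) = 2*k + 5 = 5 + 2*k)
O(G) = -100
U = -8 (U = -2 - 6 = -8)
V(c, T) = T*(3 - c)
V(289, U)/O(E(-1)) = -8*(3 - 1*289)/(-100) = -8*(3 - 289)*(-1/100) = -8*(-286)*(-1/100) = 2288*(-1/100) = -572/25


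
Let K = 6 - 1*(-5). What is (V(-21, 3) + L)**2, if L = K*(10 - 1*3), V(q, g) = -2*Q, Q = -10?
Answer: 9409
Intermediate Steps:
K = 11 (K = 6 + 5 = 11)
V(q, g) = 20 (V(q, g) = -2*(-10) = 20)
L = 77 (L = 11*(10 - 1*3) = 11*(10 - 3) = 11*7 = 77)
(V(-21, 3) + L)**2 = (20 + 77)**2 = 97**2 = 9409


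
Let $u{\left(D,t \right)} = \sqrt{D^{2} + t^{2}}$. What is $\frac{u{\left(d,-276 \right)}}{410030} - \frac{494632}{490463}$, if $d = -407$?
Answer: $- \frac{494632}{490463} + \frac{\sqrt{9673}}{82006} \approx -1.0073$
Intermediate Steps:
$\frac{u{\left(d,-276 \right)}}{410030} - \frac{494632}{490463} = \frac{\sqrt{\left(-407\right)^{2} + \left(-276\right)^{2}}}{410030} - \frac{494632}{490463} = \sqrt{165649 + 76176} \cdot \frac{1}{410030} - \frac{494632}{490463} = \sqrt{241825} \cdot \frac{1}{410030} - \frac{494632}{490463} = 5 \sqrt{9673} \cdot \frac{1}{410030} - \frac{494632}{490463} = \frac{\sqrt{9673}}{82006} - \frac{494632}{490463} = - \frac{494632}{490463} + \frac{\sqrt{9673}}{82006}$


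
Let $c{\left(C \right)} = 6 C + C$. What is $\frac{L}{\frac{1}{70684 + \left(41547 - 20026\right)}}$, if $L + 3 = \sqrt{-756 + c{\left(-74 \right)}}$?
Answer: $-276615 + 645435 i \sqrt{26} \approx -2.7662 \cdot 10^{5} + 3.2911 \cdot 10^{6} i$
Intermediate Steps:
$c{\left(C \right)} = 7 C$
$L = -3 + 7 i \sqrt{26}$ ($L = -3 + \sqrt{-756 + 7 \left(-74\right)} = -3 + \sqrt{-756 - 518} = -3 + \sqrt{-1274} = -3 + 7 i \sqrt{26} \approx -3.0 + 35.693 i$)
$\frac{L}{\frac{1}{70684 + \left(41547 - 20026\right)}} = \frac{-3 + 7 i \sqrt{26}}{\frac{1}{70684 + \left(41547 - 20026\right)}} = \frac{-3 + 7 i \sqrt{26}}{\frac{1}{70684 + 21521}} = \frac{-3 + 7 i \sqrt{26}}{\frac{1}{92205}} = \left(-3 + 7 i \sqrt{26}\right) \frac{1}{\frac{1}{92205}} = \left(-3 + 7 i \sqrt{26}\right) 92205 = -276615 + 645435 i \sqrt{26}$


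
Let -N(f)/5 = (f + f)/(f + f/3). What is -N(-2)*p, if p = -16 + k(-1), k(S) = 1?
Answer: -225/2 ≈ -112.50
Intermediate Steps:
N(f) = -15/2 (N(f) = -5*(f + f)/(f + f/3) = -5*2*f/(f + f*(⅓)) = -5*2*f/(f + f/3) = -5*2*f/(4*f/3) = -5*2*f*3/(4*f) = -5*3/2 = -15/2)
p = -15 (p = -16 + 1 = -15)
-N(-2)*p = -(-15)*(-15)/2 = -1*225/2 = -225/2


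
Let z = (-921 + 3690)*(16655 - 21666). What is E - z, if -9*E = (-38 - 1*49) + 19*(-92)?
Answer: 124880966/9 ≈ 1.3876e+7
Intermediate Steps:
E = 1835/9 (E = -((-38 - 1*49) + 19*(-92))/9 = -((-38 - 49) - 1748)/9 = -(-87 - 1748)/9 = -⅑*(-1835) = 1835/9 ≈ 203.89)
z = -13875459 (z = 2769*(-5011) = -13875459)
E - z = 1835/9 - 1*(-13875459) = 1835/9 + 13875459 = 124880966/9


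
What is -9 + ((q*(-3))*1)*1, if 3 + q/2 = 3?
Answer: -9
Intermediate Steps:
q = 0 (q = -6 + 2*3 = -6 + 6 = 0)
-9 + ((q*(-3))*1)*1 = -9 + ((0*(-3))*1)*1 = -9 + (0*1)*1 = -9 + 0*1 = -9 + 0 = -9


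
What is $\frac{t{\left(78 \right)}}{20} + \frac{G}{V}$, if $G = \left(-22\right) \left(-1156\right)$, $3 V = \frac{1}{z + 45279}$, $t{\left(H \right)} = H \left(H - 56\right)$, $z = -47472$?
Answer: $- \frac{836585211}{5} \approx -1.6732 \cdot 10^{8}$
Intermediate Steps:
$t{\left(H \right)} = H \left(-56 + H\right)$
$V = - \frac{1}{6579}$ ($V = \frac{1}{3 \left(-47472 + 45279\right)} = \frac{1}{3 \left(-2193\right)} = \frac{1}{3} \left(- \frac{1}{2193}\right) = - \frac{1}{6579} \approx -0.000152$)
$G = 25432$
$\frac{t{\left(78 \right)}}{20} + \frac{G}{V} = \frac{78 \left(-56 + 78\right)}{20} + \frac{25432}{- \frac{1}{6579}} = 78 \cdot 22 \cdot \frac{1}{20} + 25432 \left(-6579\right) = 1716 \cdot \frac{1}{20} - 167317128 = \frac{429}{5} - 167317128 = - \frac{836585211}{5}$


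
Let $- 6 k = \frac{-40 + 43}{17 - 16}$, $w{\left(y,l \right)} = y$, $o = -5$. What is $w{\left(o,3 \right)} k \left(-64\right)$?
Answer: $-160$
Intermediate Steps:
$k = - \frac{1}{2}$ ($k = - \frac{\left(-40 + 43\right) \frac{1}{17 - 16}}{6} = - \frac{3 \cdot 1^{-1}}{6} = - \frac{3 \cdot 1}{6} = \left(- \frac{1}{6}\right) 3 = - \frac{1}{2} \approx -0.5$)
$w{\left(o,3 \right)} k \left(-64\right) = \left(-5\right) \left(- \frac{1}{2}\right) \left(-64\right) = \frac{5}{2} \left(-64\right) = -160$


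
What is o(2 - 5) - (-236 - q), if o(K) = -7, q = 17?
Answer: 246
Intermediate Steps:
o(2 - 5) - (-236 - q) = -7 - (-236 - 1*17) = -7 - (-236 - 17) = -7 - 1*(-253) = -7 + 253 = 246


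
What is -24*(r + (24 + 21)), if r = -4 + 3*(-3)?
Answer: -768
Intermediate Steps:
r = -13 (r = -4 - 9 = -13)
-24*(r + (24 + 21)) = -24*(-13 + (24 + 21)) = -24*(-13 + 45) = -24*32 = -768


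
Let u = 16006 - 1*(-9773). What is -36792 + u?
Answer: -11013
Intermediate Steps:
u = 25779 (u = 16006 + 9773 = 25779)
-36792 + u = -36792 + 25779 = -11013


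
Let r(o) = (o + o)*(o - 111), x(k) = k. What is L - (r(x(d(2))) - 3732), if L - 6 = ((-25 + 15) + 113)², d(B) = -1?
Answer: 14123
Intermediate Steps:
r(o) = 2*o*(-111 + o) (r(o) = (2*o)*(-111 + o) = 2*o*(-111 + o))
L = 10615 (L = 6 + ((-25 + 15) + 113)² = 6 + (-10 + 113)² = 6 + 103² = 6 + 10609 = 10615)
L - (r(x(d(2))) - 3732) = 10615 - (2*(-1)*(-111 - 1) - 3732) = 10615 - (2*(-1)*(-112) - 3732) = 10615 - (224 - 3732) = 10615 - 1*(-3508) = 10615 + 3508 = 14123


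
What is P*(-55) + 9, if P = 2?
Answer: -101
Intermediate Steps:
P*(-55) + 9 = 2*(-55) + 9 = -110 + 9 = -101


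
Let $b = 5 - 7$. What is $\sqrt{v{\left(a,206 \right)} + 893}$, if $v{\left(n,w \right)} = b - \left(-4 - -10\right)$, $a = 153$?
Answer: $\sqrt{885} \approx 29.749$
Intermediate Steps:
$b = -2$
$v{\left(n,w \right)} = -8$ ($v{\left(n,w \right)} = -2 - \left(-4 - -10\right) = -2 - \left(-4 + 10\right) = -2 - 6 = -8$)
$\sqrt{v{\left(a,206 \right)} + 893} = \sqrt{-8 + 893} = \sqrt{885}$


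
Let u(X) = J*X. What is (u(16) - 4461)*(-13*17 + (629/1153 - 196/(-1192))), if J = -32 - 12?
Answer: 390940580275/343594 ≈ 1.1378e+6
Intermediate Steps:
J = -44
u(X) = -44*X
(u(16) - 4461)*(-13*17 + (629/1153 - 196/(-1192))) = (-44*16 - 4461)*(-13*17 + (629/1153 - 196/(-1192))) = (-704 - 4461)*(-221 + (629*(1/1153) - 196*(-1/1192))) = -5165*(-221 + (629/1153 + 49/298)) = -5165*(-221 + 243939/343594) = -5165*(-75690335/343594) = 390940580275/343594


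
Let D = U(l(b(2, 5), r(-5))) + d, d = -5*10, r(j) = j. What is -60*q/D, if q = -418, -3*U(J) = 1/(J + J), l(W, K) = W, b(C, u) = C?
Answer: -300960/601 ≈ -500.77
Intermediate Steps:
U(J) = -1/(6*J) (U(J) = -1/(3*(J + J)) = -1/(2*J)/3 = -1/(6*J))
d = -50
D = -601/12 (D = -⅙/2 - 50 = -⅙*½ - 50 = -1/12 - 50 = -601/12 ≈ -50.083)
-60*q/D = -(-25080)/(-601/12) = -(-25080)*(-12)/601 = -60*5016/601 = -300960/601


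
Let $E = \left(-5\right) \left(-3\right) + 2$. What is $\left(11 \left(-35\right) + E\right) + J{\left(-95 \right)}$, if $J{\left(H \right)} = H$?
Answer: $-463$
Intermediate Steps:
$E = 17$ ($E = 15 + 2 = 17$)
$\left(11 \left(-35\right) + E\right) + J{\left(-95 \right)} = \left(11 \left(-35\right) + 17\right) - 95 = \left(-385 + 17\right) - 95 = -368 - 95 = -463$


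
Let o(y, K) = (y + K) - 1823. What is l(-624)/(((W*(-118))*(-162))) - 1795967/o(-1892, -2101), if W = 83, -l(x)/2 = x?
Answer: 237461565637/768985704 ≈ 308.80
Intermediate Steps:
l(x) = -2*x
o(y, K) = -1823 + K + y (o(y, K) = (K + y) - 1823 = -1823 + K + y)
l(-624)/(((W*(-118))*(-162))) - 1795967/o(-1892, -2101) = (-2*(-624))/(((83*(-118))*(-162))) - 1795967/(-1823 - 2101 - 1892) = 1248/((-9794*(-162))) - 1795967/(-5816) = 1248/1586628 - 1795967*(-1/5816) = 1248*(1/1586628) + 1795967/5816 = 104/132219 + 1795967/5816 = 237461565637/768985704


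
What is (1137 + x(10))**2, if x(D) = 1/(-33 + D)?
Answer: 683822500/529 ≈ 1.2927e+6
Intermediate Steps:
(1137 + x(10))**2 = (1137 + 1/(-33 + 10))**2 = (1137 + 1/(-23))**2 = (1137 - 1/23)**2 = (26150/23)**2 = 683822500/529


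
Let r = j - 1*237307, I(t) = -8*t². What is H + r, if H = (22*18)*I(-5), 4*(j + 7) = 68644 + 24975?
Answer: -1172437/4 ≈ -2.9311e+5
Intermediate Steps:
j = 93591/4 (j = -7 + (68644 + 24975)/4 = -7 + (¼)*93619 = -7 + 93619/4 = 93591/4 ≈ 23398.)
r = -855637/4 (r = 93591/4 - 1*237307 = 93591/4 - 237307 = -855637/4 ≈ -2.1391e+5)
H = -79200 (H = (22*18)*(-8*(-5)²) = 396*(-8*25) = 396*(-200) = -79200)
H + r = -79200 - 855637/4 = -1172437/4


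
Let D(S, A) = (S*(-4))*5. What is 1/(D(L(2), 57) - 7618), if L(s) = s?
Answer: -1/7658 ≈ -0.00013058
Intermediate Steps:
D(S, A) = -20*S (D(S, A) = -4*S*5 = -20*S)
1/(D(L(2), 57) - 7618) = 1/(-20*2 - 7618) = 1/(-40 - 7618) = 1/(-7658) = -1/7658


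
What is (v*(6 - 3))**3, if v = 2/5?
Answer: 216/125 ≈ 1.7280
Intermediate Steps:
v = 2/5 (v = 2*(1/5) = 2/5 ≈ 0.40000)
(v*(6 - 3))**3 = (2*(6 - 3)/5)**3 = ((2/5)*3)**3 = (6/5)**3 = 216/125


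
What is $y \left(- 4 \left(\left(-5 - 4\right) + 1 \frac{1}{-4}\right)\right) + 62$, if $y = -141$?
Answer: $-5155$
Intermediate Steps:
$y \left(- 4 \left(\left(-5 - 4\right) + 1 \frac{1}{-4}\right)\right) + 62 = - 141 \left(- 4 \left(\left(-5 - 4\right) + 1 \frac{1}{-4}\right)\right) + 62 = - 141 \left(- 4 \left(\left(-5 - 4\right) + 1 \left(- \frac{1}{4}\right)\right)\right) + 62 = - 141 \left(- 4 \left(-9 - \frac{1}{4}\right)\right) + 62 = - 141 \left(\left(-4\right) \left(- \frac{37}{4}\right)\right) + 62 = \left(-141\right) 37 + 62 = -5217 + 62 = -5155$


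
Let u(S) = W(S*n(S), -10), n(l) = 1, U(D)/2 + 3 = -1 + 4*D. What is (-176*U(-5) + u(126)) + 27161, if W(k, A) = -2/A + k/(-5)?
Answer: 35584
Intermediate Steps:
U(D) = -8 + 8*D (U(D) = -6 + 2*(-1 + 4*D) = -6 + (-2 + 8*D) = -8 + 8*D)
W(k, A) = -2/A - k/5 (W(k, A) = -2/A + k*(-⅕) = -2/A - k/5)
u(S) = ⅕ - S/5 (u(S) = -2/(-10) - S/5 = -2*(-⅒) - S/5 = ⅕ - S/5)
(-176*U(-5) + u(126)) + 27161 = (-176*(-8 + 8*(-5)) + (⅕ - ⅕*126)) + 27161 = (-176*(-8 - 40) + (⅕ - 126/5)) + 27161 = (-176*(-48) - 25) + 27161 = (8448 - 25) + 27161 = 8423 + 27161 = 35584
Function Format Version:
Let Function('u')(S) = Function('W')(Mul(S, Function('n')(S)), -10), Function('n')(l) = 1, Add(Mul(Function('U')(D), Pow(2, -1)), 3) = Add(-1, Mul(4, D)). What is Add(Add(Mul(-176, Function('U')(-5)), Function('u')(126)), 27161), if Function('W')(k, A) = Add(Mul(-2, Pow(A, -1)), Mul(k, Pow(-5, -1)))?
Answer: 35584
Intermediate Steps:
Function('U')(D) = Add(-8, Mul(8, D)) (Function('U')(D) = Add(-6, Mul(2, Add(-1, Mul(4, D)))) = Add(-6, Add(-2, Mul(8, D))) = Add(-8, Mul(8, D)))
Function('W')(k, A) = Add(Mul(-2, Pow(A, -1)), Mul(Rational(-1, 5), k)) (Function('W')(k, A) = Add(Mul(-2, Pow(A, -1)), Mul(k, Rational(-1, 5))) = Add(Mul(-2, Pow(A, -1)), Mul(Rational(-1, 5), k)))
Function('u')(S) = Add(Rational(1, 5), Mul(Rational(-1, 5), S)) (Function('u')(S) = Add(Mul(-2, Pow(-10, -1)), Mul(Rational(-1, 5), Mul(S, 1))) = Add(Mul(-2, Rational(-1, 10)), Mul(Rational(-1, 5), S)) = Add(Rational(1, 5), Mul(Rational(-1, 5), S)))
Add(Add(Mul(-176, Function('U')(-5)), Function('u')(126)), 27161) = Add(Add(Mul(-176, Add(-8, Mul(8, -5))), Add(Rational(1, 5), Mul(Rational(-1, 5), 126))), 27161) = Add(Add(Mul(-176, Add(-8, -40)), Add(Rational(1, 5), Rational(-126, 5))), 27161) = Add(Add(Mul(-176, -48), -25), 27161) = Add(Add(8448, -25), 27161) = Add(8423, 27161) = 35584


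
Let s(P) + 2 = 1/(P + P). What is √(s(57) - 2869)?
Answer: I*√37311402/114 ≈ 53.582*I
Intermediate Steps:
s(P) = -2 + 1/(2*P) (s(P) = -2 + 1/(P + P) = -2 + 1/(2*P))
√(s(57) - 2869) = √((-2 + (½)/57) - 2869) = √((-2 + (½)*(1/57)) - 2869) = √((-2 + 1/114) - 2869) = √(-227/114 - 2869) = √(-327293/114) = I*√37311402/114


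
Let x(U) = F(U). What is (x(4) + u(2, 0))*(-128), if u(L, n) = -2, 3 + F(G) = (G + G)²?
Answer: -7552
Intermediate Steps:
F(G) = -3 + 4*G² (F(G) = -3 + (G + G)² = -3 + (2*G)² = -3 + 4*G²)
x(U) = -3 + 4*U²
(x(4) + u(2, 0))*(-128) = ((-3 + 4*4²) - 2)*(-128) = ((-3 + 4*16) - 2)*(-128) = ((-3 + 64) - 2)*(-128) = (61 - 2)*(-128) = 59*(-128) = -7552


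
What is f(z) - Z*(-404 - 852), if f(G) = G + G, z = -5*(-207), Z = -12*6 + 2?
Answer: -85850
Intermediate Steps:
Z = -70 (Z = -72 + 2 = -70)
z = 1035
f(G) = 2*G
f(z) - Z*(-404 - 852) = 2*1035 - (-70)*(-404 - 852) = 2070 - (-70)*(-1256) = 2070 - 1*87920 = 2070 - 87920 = -85850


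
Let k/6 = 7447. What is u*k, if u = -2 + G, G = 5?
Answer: 134046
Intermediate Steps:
k = 44682 (k = 6*7447 = 44682)
u = 3 (u = -2 + 5 = 3)
u*k = 3*44682 = 134046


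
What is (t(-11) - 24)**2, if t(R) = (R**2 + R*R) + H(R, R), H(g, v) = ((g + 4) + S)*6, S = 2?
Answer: 35344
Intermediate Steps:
H(g, v) = 36 + 6*g (H(g, v) = ((g + 4) + 2)*6 = ((4 + g) + 2)*6 = (6 + g)*6 = 36 + 6*g)
t(R) = 36 + 2*R**2 + 6*R (t(R) = (R**2 + R*R) + (36 + 6*R) = (R**2 + R**2) + (36 + 6*R) = 2*R**2 + (36 + 6*R) = 36 + 2*R**2 + 6*R)
(t(-11) - 24)**2 = ((36 + 2*(-11)**2 + 6*(-11)) - 24)**2 = ((36 + 2*121 - 66) - 24)**2 = ((36 + 242 - 66) - 24)**2 = (212 - 24)**2 = 188**2 = 35344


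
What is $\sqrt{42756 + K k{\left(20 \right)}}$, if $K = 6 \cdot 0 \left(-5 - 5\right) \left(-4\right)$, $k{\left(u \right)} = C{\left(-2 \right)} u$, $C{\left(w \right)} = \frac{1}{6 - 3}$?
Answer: $2 \sqrt{10689} \approx 206.78$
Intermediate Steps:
$C{\left(w \right)} = \frac{1}{3}$
$k{\left(u \right)} = \frac{u}{3}$
$K = 0$ ($K = 0 \left(\left(-10\right) \left(-4\right)\right) = 0 \cdot 40 = 0$)
$\sqrt{42756 + K k{\left(20 \right)}} = \sqrt{42756 + 0 \cdot \frac{1}{3} \cdot 20} = \sqrt{42756 + 0 \cdot \frac{20}{3}} = \sqrt{42756 + 0} = \sqrt{42756} = 2 \sqrt{10689}$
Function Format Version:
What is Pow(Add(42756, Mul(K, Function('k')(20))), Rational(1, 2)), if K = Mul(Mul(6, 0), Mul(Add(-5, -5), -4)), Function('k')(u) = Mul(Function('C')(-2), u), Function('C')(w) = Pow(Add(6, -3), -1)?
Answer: Mul(2, Pow(10689, Rational(1, 2))) ≈ 206.78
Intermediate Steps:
Function('C')(w) = Rational(1, 3) (Function('C')(w) = Pow(3, -1) = Rational(1, 3))
Function('k')(u) = Mul(Rational(1, 3), u)
K = 0 (K = Mul(0, Mul(-10, -4)) = Mul(0, 40) = 0)
Pow(Add(42756, Mul(K, Function('k')(20))), Rational(1, 2)) = Pow(Add(42756, Mul(0, Mul(Rational(1, 3), 20))), Rational(1, 2)) = Pow(Add(42756, Mul(0, Rational(20, 3))), Rational(1, 2)) = Pow(Add(42756, 0), Rational(1, 2)) = Pow(42756, Rational(1, 2)) = Mul(2, Pow(10689, Rational(1, 2)))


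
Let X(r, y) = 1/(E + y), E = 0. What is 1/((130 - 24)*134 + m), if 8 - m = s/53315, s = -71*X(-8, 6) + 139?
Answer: 319890/4546275917 ≈ 7.0363e-5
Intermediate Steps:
X(r, y) = 1/y (X(r, y) = 1/(0 + y) = 1/y)
s = 763/6 (s = -71/6 + 139 = 763/6 ≈ 127.17)
m = 2558357/319890 (m = 8 - 763/(6*53315) = 8 - 1*763/319890 = 8 - 763/319890 = 2558357/319890 ≈ 7.9976)
1/((130 - 24)*134 + m) = 1/((130 - 24)*134 + 2558357/319890) = 1/(106*134 + 2558357/319890) = 1/(14204 + 2558357/319890) = 1/(4546275917/319890) = 319890/4546275917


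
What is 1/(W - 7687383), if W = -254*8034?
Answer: -1/9728019 ≈ -1.0280e-7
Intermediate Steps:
W = -2040636
1/(W - 7687383) = 1/(-2040636 - 7687383) = 1/(-9728019) = -1/9728019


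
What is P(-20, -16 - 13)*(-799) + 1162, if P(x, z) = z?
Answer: 24333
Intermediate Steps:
P(-20, -16 - 13)*(-799) + 1162 = (-16 - 13)*(-799) + 1162 = -29*(-799) + 1162 = 23171 + 1162 = 24333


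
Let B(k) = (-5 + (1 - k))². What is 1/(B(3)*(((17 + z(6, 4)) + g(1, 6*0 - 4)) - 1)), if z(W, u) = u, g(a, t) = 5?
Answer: 1/1225 ≈ 0.00081633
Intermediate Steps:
B(k) = (-4 - k)²
1/(B(3)*(((17 + z(6, 4)) + g(1, 6*0 - 4)) - 1)) = 1/((4 + 3)²*(((17 + 4) + 5) - 1)) = 1/(7²*((21 + 5) - 1)) = 1/(49*(26 - 1)) = 1/(49*25) = 1/1225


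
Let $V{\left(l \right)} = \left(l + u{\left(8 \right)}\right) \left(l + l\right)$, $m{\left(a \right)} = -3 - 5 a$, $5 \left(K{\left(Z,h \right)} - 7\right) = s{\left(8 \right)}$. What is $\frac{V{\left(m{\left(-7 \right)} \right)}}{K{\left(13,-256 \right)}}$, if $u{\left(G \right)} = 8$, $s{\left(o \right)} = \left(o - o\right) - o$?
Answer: $\frac{12800}{27} \approx 474.07$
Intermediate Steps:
$s{\left(o \right)} = - o$ ($s{\left(o \right)} = 0 - o = - o$)
$K{\left(Z,h \right)} = \frac{27}{5}$ ($K{\left(Z,h \right)} = 7 + \frac{\left(-1\right) 8}{5} = 7 + \frac{1}{5} \left(-8\right) = 7 - \frac{8}{5} = \frac{27}{5}$)
$V{\left(l \right)} = 2 l \left(8 + l\right)$ ($V{\left(l \right)} = \left(l + 8\right) \left(l + l\right) = \left(8 + l\right) 2 l = 2 l \left(8 + l\right)$)
$\frac{V{\left(m{\left(-7 \right)} \right)}}{K{\left(13,-256 \right)}} = \frac{2 \left(-3 - -35\right) \left(8 - -32\right)}{\frac{27}{5}} = 2 \left(-3 + 35\right) \left(8 + \left(-3 + 35\right)\right) \frac{5}{27} = 2 \cdot 32 \left(8 + 32\right) \frac{5}{27} = 2 \cdot 32 \cdot 40 \cdot \frac{5}{27} = 2560 \cdot \frac{5}{27} = \frac{12800}{27}$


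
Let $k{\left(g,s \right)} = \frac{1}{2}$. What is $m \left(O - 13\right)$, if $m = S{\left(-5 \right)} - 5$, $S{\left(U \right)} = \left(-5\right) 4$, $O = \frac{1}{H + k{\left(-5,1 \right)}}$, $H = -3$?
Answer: $335$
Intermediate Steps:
$k{\left(g,s \right)} = \frac{1}{2}$
$O = - \frac{2}{5}$ ($O = \frac{1}{-3 + \frac{1}{2}} = \frac{1}{- \frac{5}{2}} = - \frac{2}{5} \approx -0.4$)
$S{\left(U \right)} = -20$
$m = -25$ ($m = -20 - 5 = -25$)
$m \left(O - 13\right) = - 25 \left(- \frac{2}{5} - 13\right) = \left(-25\right) \left(- \frac{67}{5}\right) = 335$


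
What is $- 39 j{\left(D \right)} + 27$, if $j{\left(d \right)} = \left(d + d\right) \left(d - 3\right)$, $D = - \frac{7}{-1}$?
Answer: $-2157$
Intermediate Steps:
$D = 7$ ($D = \left(-7\right) \left(-1\right) = 7$)
$j{\left(d \right)} = 2 d \left(-3 + d\right)$
$- 39 j{\left(D \right)} + 27 = - 39 \cdot 2 \cdot 7 \left(-3 + 7\right) + 27 = - 39 \cdot 2 \cdot 7 \cdot 4 + 27 = \left(-39\right) 56 + 27 = -2184 + 27 = -2157$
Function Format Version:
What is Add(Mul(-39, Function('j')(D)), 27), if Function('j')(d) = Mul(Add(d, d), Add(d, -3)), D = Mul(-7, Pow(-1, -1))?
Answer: -2157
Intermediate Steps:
D = 7 (D = Mul(-7, -1) = 7)
Function('j')(d) = Mul(2, d, Add(-3, d)) (Function('j')(d) = Mul(Mul(2, d), Add(-3, d)) = Mul(2, d, Add(-3, d)))
Add(Mul(-39, Function('j')(D)), 27) = Add(Mul(-39, Mul(2, 7, Add(-3, 7))), 27) = Add(Mul(-39, Mul(2, 7, 4)), 27) = Add(Mul(-39, 56), 27) = Add(-2184, 27) = -2157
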